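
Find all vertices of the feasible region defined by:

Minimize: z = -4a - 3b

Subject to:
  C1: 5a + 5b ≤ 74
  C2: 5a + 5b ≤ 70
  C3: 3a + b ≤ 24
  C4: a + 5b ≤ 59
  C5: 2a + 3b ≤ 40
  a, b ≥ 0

(0, 0), (8, 0), (5, 9), (2.75, 11.25), (0, 11.8)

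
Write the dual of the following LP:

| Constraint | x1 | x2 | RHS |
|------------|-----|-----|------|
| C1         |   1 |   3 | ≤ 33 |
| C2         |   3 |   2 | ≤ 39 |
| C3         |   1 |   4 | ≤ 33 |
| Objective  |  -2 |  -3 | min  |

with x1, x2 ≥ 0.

Primal min cᵀx s.t. Ax ≤ b, x ≥ 0  →  Dual max −bᵀy s.t. Aᵀy ≥ −c, y ≥ 0.

Maximize: z = -33y1 - 39y2 - 33y3

Subject to:
  y1 + 3y2 + y3 ≥ 2
  3y1 + 2y2 + 4y3 ≥ 3
  y1, y2, y3 ≥ 0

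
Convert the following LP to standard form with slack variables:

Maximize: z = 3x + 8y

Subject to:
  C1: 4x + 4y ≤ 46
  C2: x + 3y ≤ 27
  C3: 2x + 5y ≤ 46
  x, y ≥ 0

max z = 3x + 8y

s.t.
  4x + 4y + s1 = 46
  x + 3y + s2 = 27
  2x + 5y + s3 = 46
  x, y, s1, s2, s3 ≥ 0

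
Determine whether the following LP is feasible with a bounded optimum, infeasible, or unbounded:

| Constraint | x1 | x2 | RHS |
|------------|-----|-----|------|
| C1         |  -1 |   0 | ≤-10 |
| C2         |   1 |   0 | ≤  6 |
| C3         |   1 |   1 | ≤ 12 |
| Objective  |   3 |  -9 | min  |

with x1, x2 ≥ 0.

Infeasible (no feasible solution exists)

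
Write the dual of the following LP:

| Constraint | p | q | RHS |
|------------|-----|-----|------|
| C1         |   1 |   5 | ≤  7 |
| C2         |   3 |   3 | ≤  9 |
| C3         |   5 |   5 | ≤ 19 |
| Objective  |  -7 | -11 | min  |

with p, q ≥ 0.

Primal min cᵀx s.t. Ax ≤ b, x ≥ 0  →  Dual max −bᵀy s.t. Aᵀy ≥ −c, y ≥ 0.

Maximize: z = -7y1 - 9y2 - 19y3

Subject to:
  y1 + 3y2 + 5y3 ≥ 7
  5y1 + 3y2 + 5y3 ≥ 11
  y1, y2, y3 ≥ 0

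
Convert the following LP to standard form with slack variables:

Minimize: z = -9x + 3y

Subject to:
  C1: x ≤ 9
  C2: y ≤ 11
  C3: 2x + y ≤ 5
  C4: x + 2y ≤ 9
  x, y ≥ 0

min z = -9x + 3y

s.t.
  x + s1 = 9
  y + s2 = 11
  2x + y + s3 = 5
  x + 2y + s4 = 9
  x, y, s1, s2, s3, s4 ≥ 0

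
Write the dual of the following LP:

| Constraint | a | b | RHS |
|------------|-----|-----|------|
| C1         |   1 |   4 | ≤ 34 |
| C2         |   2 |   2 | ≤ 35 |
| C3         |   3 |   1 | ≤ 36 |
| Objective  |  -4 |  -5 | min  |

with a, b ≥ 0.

Primal min cᵀx s.t. Ax ≤ b, x ≥ 0  →  Dual max −bᵀy s.t. Aᵀy ≥ −c, y ≥ 0.

Maximize: z = -34y1 - 35y2 - 36y3

Subject to:
  y1 + 2y2 + 3y3 ≥ 4
  4y1 + 2y2 + y3 ≥ 5
  y1, y2, y3 ≥ 0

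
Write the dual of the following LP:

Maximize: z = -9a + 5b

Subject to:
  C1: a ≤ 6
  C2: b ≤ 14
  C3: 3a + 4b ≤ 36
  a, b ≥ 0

Primal max cᵀx s.t. Ax ≤ b, x ≥ 0  →  Dual min bᵀy s.t. Aᵀy ≥ c, y ≥ 0.

Minimize: z = 6y1 + 14y2 + 36y3

Subject to:
  y1 + 3y3 ≥ -9
  y2 + 4y3 ≥ 5
  y1, y2, y3 ≥ 0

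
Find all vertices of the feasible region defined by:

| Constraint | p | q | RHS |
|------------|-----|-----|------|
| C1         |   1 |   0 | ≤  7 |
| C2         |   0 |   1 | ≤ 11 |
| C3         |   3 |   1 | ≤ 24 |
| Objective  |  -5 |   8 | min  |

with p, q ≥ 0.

(0, 0), (7, 0), (7, 3), (4.333, 11), (0, 11)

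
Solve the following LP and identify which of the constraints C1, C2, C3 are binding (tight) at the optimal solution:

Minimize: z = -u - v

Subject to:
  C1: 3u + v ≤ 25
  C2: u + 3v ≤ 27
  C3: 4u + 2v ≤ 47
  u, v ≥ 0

At u = 6, v = 7, compute slack b - a·x for each constraint:
  C1: 25 − 25 = 0  (binding)
  C2: 27 − 27 = 0  (binding)
  C3: 47 − 38 = 9  (slack)

Optimal: u = 6, v = 7
Binding: C1, C2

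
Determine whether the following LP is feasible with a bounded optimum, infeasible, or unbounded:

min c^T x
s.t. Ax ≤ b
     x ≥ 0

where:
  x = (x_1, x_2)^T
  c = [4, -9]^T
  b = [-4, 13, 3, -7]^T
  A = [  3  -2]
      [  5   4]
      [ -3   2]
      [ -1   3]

Infeasible (no feasible solution exists)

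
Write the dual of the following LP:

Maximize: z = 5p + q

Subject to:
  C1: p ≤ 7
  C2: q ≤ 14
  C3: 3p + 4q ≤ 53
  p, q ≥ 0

Primal max cᵀx s.t. Ax ≤ b, x ≥ 0  →  Dual min bᵀy s.t. Aᵀy ≥ c, y ≥ 0.

Minimize: z = 7y1 + 14y2 + 53y3

Subject to:
  y1 + 3y3 ≥ 5
  y2 + 4y3 ≥ 1
  y1, y2, y3 ≥ 0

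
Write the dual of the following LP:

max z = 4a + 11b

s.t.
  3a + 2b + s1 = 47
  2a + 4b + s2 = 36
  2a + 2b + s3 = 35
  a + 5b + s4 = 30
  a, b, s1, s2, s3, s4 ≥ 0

Primal max cᵀx s.t. Ax ≤ b, x ≥ 0  →  Dual min bᵀy s.t. Aᵀy ≥ c, y ≥ 0.

Minimize: z = 47y1 + 36y2 + 35y3 + 30y4

Subject to:
  3y1 + 2y2 + 2y3 + y4 ≥ 4
  2y1 + 4y2 + 2y3 + 5y4 ≥ 11
  y1, y2, y3, y4 ≥ 0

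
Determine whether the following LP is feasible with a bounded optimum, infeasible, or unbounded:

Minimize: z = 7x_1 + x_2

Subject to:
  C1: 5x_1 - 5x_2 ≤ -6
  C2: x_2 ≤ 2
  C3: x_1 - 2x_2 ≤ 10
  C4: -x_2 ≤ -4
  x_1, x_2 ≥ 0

Infeasible (no feasible solution exists)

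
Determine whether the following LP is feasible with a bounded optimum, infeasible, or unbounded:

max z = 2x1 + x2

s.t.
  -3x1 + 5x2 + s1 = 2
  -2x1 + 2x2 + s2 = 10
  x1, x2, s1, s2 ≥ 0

Unbounded (objective can increase without bound)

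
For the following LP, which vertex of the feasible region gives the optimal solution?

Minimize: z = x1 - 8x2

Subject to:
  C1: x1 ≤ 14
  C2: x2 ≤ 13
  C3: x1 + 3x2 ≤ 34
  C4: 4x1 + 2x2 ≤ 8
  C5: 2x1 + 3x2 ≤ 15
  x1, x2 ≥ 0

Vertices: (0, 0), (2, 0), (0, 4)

Evaluate the objective at each vertex of the feasible region:
  z(0, 0) = 0
  z(2, 0) = 2
  z(0, 4) = -32  ←
The minimum is at x1 = 0, x2 = 4.

(0, 4)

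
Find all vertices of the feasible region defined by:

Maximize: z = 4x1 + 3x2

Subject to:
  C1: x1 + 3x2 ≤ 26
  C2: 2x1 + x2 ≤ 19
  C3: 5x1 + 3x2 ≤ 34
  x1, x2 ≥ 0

(0, 0), (6.8, 0), (2, 8), (0, 8.667)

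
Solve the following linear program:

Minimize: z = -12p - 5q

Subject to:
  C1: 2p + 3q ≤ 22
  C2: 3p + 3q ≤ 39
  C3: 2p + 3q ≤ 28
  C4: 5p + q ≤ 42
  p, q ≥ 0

Evaluate the objective at each vertex of the feasible region:
  z(0, 0) = 0
  z(8.4, 0) = -100.8
  z(8, 2) = -106  ←
  z(0, 7.333) = -36.67
The minimum is at p = 8, q = 2.

p = 8, q = 2, z = -106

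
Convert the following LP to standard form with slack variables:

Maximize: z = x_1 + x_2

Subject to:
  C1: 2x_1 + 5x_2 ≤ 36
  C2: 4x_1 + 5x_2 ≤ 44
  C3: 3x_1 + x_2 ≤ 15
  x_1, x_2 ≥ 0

max z = x_1 + x_2

s.t.
  2x_1 + 5x_2 + s1 = 36
  4x_1 + 5x_2 + s2 = 44
  3x_1 + x_2 + s3 = 15
  x_1, x_2, s1, s2, s3 ≥ 0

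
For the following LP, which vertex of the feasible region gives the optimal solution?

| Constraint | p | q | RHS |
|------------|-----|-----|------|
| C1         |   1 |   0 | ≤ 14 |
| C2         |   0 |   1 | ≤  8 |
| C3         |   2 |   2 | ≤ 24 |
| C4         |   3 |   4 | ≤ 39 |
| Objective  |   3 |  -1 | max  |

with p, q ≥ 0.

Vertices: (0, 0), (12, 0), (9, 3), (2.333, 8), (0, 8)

Evaluate the objective at each vertex of the feasible region:
  z(0, 0) = 0
  z(12, 0) = 36  ←
  z(9, 3) = 24
  z(2.333, 8) = -1
  z(0, 8) = -8
The maximum is at p = 12, q = 0.

(12, 0)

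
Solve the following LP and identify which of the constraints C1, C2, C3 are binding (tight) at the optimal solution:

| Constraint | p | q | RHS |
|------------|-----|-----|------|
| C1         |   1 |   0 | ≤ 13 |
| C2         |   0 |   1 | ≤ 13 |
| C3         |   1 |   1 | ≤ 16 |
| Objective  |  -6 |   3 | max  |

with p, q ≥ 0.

At p = 0, q = 13, compute slack b - a·x for each constraint:
  C1: 13 − 0 = 13  (slack)
  C2: 13 − 13 = 0  (binding)
  C3: 16 − 13 = 3  (slack)

Optimal: p = 0, q = 13
Binding: C2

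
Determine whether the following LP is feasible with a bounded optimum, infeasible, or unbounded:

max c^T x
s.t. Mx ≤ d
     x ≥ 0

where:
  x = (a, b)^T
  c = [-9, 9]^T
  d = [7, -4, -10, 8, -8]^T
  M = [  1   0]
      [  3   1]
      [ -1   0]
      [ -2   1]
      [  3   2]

Infeasible (no feasible solution exists)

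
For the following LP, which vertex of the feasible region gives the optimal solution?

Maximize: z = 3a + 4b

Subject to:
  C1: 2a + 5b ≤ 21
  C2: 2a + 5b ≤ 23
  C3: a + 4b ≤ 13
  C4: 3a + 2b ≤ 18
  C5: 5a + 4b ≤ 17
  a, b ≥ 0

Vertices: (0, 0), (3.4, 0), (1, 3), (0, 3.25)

Evaluate the objective at each vertex of the feasible region:
  z(0, 0) = 0
  z(3.4, 0) = 10.2
  z(1, 3) = 15  ←
  z(0, 3.25) = 13
The maximum is at a = 1, b = 3.

(1, 3)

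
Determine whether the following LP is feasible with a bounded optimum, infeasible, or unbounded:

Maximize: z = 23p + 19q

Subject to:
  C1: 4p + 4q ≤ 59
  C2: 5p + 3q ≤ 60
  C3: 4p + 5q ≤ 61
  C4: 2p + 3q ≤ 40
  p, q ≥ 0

Feasible with a bounded optimal solution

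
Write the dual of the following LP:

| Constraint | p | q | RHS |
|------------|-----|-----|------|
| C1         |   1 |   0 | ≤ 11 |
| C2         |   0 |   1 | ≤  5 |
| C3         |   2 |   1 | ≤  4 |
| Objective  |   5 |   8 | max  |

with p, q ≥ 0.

Primal max cᵀx s.t. Ax ≤ b, x ≥ 0  →  Dual min bᵀy s.t. Aᵀy ≥ c, y ≥ 0.

Minimize: z = 11y1 + 5y2 + 4y3

Subject to:
  y1 + 2y3 ≥ 5
  y2 + y3 ≥ 8
  y1, y2, y3 ≥ 0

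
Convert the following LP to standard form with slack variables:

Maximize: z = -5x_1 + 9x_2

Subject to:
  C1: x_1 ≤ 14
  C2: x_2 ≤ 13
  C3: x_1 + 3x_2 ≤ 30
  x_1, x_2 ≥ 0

max z = -5x_1 + 9x_2

s.t.
  x_1 + s1 = 14
  x_2 + s2 = 13
  x_1 + 3x_2 + s3 = 30
  x_1, x_2, s1, s2, s3 ≥ 0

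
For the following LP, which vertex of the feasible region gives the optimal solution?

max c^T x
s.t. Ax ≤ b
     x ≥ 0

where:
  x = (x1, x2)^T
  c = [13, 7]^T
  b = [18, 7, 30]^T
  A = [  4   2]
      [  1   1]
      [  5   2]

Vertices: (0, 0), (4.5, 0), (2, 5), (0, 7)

Evaluate the objective at each vertex of the feasible region:
  z(0, 0) = 0
  z(4.5, 0) = 58.5
  z(2, 5) = 61  ←
  z(0, 7) = 49
The maximum is at x1 = 2, x2 = 5.

(2, 5)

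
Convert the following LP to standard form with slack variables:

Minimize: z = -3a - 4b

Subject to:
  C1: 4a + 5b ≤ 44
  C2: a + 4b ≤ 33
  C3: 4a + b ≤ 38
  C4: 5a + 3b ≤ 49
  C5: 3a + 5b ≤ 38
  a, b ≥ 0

min z = -3a - 4b

s.t.
  4a + 5b + s1 = 44
  a + 4b + s2 = 33
  4a + b + s3 = 38
  5a + 3b + s4 = 49
  3a + 5b + s5 = 38
  a, b, s1, s2, s3, s4, s5 ≥ 0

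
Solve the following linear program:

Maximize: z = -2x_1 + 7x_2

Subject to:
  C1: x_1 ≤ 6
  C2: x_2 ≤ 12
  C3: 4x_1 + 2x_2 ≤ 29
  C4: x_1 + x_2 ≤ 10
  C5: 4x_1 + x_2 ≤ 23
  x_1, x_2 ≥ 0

Evaluate the objective at each vertex of the feasible region:
  z(0, 0) = 0
  z(5.75, 0) = -11.5
  z(4.333, 5.667) = 31
  z(0, 10) = 70  ←
The maximum is at x_1 = 0, x_2 = 10.

x_1 = 0, x_2 = 10, z = 70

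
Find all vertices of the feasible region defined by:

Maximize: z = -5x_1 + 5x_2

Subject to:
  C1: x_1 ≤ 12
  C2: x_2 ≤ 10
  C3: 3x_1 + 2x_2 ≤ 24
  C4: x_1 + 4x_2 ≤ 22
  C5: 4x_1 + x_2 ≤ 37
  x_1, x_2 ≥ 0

(0, 0), (8, 0), (5.2, 4.2), (0, 5.5)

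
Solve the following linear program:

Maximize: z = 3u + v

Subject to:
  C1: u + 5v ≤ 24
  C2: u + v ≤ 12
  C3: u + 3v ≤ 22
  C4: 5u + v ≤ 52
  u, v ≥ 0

Evaluate the objective at each vertex of the feasible region:
  z(0, 0) = 0
  z(10.4, 0) = 31.2
  z(10, 2) = 32  ←
  z(9, 3) = 30
  z(0, 4.8) = 4.8
The maximum is at u = 10, v = 2.

u = 10, v = 2, z = 32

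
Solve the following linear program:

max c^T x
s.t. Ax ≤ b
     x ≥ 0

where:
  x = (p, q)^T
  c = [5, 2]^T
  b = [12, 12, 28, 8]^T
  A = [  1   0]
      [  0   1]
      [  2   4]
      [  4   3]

Evaluate the objective at each vertex of the feasible region:
  z(0, 0) = 0
  z(2, 0) = 10  ←
  z(0, 2.667) = 5.333
The maximum is at p = 2, q = 0.

p = 2, q = 0, z = 10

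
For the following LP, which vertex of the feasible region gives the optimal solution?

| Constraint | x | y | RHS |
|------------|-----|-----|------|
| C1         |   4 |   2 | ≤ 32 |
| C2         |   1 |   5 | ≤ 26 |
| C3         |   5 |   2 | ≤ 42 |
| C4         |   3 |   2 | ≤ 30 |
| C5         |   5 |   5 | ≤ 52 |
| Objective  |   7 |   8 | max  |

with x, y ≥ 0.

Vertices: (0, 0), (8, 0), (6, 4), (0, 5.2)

Evaluate the objective at each vertex of the feasible region:
  z(0, 0) = 0
  z(8, 0) = 56
  z(6, 4) = 74  ←
  z(0, 5.2) = 41.6
The maximum is at x = 6, y = 4.

(6, 4)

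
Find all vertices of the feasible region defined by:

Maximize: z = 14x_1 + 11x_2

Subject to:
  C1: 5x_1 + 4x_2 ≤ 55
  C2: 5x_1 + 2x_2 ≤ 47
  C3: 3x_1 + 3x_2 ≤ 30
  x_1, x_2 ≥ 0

(0, 0), (9.4, 0), (9, 1), (0, 10)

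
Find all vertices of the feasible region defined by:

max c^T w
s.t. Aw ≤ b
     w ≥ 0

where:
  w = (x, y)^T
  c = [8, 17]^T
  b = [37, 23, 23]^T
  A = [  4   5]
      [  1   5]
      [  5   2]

(0, 0), (4.6, 0), (3, 4), (0, 4.6)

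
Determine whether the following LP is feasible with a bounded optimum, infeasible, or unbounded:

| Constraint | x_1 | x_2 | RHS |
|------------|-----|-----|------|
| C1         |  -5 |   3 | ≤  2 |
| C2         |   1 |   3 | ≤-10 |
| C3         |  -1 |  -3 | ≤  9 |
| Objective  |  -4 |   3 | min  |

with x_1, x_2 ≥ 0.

Infeasible (no feasible solution exists)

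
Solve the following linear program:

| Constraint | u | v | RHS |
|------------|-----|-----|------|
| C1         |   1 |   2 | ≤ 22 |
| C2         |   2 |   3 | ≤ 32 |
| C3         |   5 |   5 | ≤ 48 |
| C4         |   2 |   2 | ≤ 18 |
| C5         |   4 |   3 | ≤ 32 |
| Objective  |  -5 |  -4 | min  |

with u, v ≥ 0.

Evaluate the objective at each vertex of the feasible region:
  z(0, 0) = 0
  z(8, 0) = -40
  z(5, 4) = -41  ←
  z(0, 9) = -36
The minimum is at u = 5, v = 4.

u = 5, v = 4, z = -41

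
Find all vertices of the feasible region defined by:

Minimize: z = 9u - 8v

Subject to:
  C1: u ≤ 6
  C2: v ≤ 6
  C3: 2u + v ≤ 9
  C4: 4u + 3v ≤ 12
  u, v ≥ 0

(0, 0), (3, 0), (0, 4)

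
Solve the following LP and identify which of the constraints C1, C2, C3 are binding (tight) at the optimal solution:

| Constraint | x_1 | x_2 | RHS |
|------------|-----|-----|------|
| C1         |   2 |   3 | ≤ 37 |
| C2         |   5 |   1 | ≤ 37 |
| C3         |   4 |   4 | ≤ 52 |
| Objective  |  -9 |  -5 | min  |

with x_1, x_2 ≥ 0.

At x_1 = 6, x_2 = 7, compute slack b - a·x for each constraint:
  C1: 37 − 33 = 4  (slack)
  C2: 37 − 37 = 0  (binding)
  C3: 52 − 52 = 0  (binding)

Optimal: x_1 = 6, x_2 = 7
Binding: C2, C3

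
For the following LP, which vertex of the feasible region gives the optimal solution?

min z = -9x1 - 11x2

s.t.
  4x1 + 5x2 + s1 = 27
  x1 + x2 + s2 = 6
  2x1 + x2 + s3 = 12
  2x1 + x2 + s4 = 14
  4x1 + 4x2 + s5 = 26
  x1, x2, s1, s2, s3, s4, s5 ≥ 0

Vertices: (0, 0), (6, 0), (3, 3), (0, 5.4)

Evaluate the objective at each vertex of the feasible region:
  z(0, 0) = 0
  z(6, 0) = -54
  z(3, 3) = -60  ←
  z(0, 5.4) = -59.4
The minimum is at x1 = 3, x2 = 3.

(3, 3)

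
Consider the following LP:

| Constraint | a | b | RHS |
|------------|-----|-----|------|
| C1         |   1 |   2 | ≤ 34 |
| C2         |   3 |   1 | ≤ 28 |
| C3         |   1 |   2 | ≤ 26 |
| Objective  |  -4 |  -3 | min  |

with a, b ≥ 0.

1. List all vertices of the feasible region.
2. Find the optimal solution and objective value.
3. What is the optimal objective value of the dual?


1. (0, 0), (9.333, 0), (6, 10), (0, 13)
2. a = 6, b = 10, z = -54
3. -54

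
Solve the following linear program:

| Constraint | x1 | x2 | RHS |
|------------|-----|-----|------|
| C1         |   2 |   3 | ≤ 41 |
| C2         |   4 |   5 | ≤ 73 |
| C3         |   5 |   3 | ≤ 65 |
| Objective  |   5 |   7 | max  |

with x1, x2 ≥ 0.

Evaluate the objective at each vertex of the feasible region:
  z(0, 0) = 0
  z(13, 0) = 65
  z(8.154, 8.077) = 97.31
  z(7, 9) = 98  ←
  z(0, 13.67) = 95.67
The maximum is at x1 = 7, x2 = 9.

x1 = 7, x2 = 9, z = 98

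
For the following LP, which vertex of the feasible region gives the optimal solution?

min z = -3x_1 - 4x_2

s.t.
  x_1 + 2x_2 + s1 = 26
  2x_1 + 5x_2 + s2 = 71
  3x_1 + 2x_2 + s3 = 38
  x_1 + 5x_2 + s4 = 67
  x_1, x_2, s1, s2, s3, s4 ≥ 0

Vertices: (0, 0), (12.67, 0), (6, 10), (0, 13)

Evaluate the objective at each vertex of the feasible region:
  z(0, 0) = 0
  z(12.67, 0) = -38
  z(6, 10) = -58  ←
  z(0, 13) = -52
The minimum is at x_1 = 6, x_2 = 10.

(6, 10)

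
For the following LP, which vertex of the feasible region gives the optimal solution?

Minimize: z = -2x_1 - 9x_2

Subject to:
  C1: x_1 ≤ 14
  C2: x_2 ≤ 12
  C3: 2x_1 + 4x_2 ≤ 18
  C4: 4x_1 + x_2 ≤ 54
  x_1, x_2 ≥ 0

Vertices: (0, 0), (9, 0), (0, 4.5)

Evaluate the objective at each vertex of the feasible region:
  z(0, 0) = 0
  z(9, 0) = -18
  z(0, 4.5) = -40.5  ←
The minimum is at x_1 = 0, x_2 = 4.5.

(0, 4.5)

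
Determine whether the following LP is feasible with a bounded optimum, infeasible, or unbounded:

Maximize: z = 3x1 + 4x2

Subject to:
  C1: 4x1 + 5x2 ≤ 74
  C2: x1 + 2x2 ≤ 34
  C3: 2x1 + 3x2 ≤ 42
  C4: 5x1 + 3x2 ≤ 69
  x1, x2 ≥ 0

Feasible with a bounded optimal solution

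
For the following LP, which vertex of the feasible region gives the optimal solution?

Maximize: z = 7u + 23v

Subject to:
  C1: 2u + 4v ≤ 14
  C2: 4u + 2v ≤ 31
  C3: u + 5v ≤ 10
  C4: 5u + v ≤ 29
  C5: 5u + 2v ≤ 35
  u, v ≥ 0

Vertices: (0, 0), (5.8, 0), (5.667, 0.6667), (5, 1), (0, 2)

Evaluate the objective at each vertex of the feasible region:
  z(0, 0) = 0
  z(5.8, 0) = 40.6
  z(5.667, 0.6667) = 55
  z(5, 1) = 58  ←
  z(0, 2) = 46
The maximum is at u = 5, v = 1.

(5, 1)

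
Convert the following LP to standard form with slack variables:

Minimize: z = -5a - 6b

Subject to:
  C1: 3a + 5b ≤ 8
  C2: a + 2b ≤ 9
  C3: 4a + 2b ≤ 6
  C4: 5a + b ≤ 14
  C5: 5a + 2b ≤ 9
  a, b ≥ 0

min z = -5a - 6b

s.t.
  3a + 5b + s1 = 8
  a + 2b + s2 = 9
  4a + 2b + s3 = 6
  5a + b + s4 = 14
  5a + 2b + s5 = 9
  a, b, s1, s2, s3, s4, s5 ≥ 0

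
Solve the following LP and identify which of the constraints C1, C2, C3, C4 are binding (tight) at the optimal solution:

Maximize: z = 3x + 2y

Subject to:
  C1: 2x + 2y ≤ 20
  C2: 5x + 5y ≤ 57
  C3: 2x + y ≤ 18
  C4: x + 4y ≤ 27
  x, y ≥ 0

At x = 8, y = 2, compute slack b - a·x for each constraint:
  C1: 20 − 20 = 0  (binding)
  C2: 57 − 50 = 7  (slack)
  C3: 18 − 18 = 0  (binding)
  C4: 27 − 16 = 11  (slack)

Optimal: x = 8, y = 2
Binding: C1, C3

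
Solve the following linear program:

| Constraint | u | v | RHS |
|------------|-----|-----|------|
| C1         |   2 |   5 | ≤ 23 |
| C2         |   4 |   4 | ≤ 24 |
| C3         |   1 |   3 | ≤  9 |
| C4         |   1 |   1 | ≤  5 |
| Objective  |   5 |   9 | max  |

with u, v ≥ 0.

Evaluate the objective at each vertex of the feasible region:
  z(0, 0) = 0
  z(5, 0) = 25
  z(3, 2) = 33  ←
  z(0, 3) = 27
The maximum is at u = 3, v = 2.

u = 3, v = 2, z = 33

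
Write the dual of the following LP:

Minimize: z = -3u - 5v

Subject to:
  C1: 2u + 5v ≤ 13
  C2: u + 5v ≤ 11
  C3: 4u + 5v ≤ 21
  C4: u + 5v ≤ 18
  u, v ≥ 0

Primal min cᵀx s.t. Ax ≤ b, x ≥ 0  →  Dual max −bᵀy s.t. Aᵀy ≥ −c, y ≥ 0.

Maximize: z = -13y1 - 11y2 - 21y3 - 18y4

Subject to:
  2y1 + y2 + 4y3 + y4 ≥ 3
  5y1 + 5y2 + 5y3 + 5y4 ≥ 5
  y1, y2, y3, y4 ≥ 0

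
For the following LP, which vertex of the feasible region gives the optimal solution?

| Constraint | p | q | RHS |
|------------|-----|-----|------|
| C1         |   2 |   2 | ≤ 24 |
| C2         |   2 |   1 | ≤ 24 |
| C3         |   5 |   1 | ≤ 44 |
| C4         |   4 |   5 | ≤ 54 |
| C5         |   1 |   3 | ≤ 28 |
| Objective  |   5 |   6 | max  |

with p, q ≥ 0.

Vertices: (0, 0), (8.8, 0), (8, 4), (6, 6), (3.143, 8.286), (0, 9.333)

Evaluate the objective at each vertex of the feasible region:
  z(0, 0) = 0
  z(8.8, 0) = 44
  z(8, 4) = 64
  z(6, 6) = 66  ←
  z(3.143, 8.286) = 65.43
  z(0, 9.333) = 56
The maximum is at p = 6, q = 6.

(6, 6)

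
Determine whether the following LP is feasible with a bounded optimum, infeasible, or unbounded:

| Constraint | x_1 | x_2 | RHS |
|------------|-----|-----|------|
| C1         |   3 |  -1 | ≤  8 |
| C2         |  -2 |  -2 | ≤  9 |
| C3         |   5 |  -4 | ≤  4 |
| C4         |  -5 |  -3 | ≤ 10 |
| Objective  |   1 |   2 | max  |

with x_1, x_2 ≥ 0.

Unbounded (objective can increase without bound)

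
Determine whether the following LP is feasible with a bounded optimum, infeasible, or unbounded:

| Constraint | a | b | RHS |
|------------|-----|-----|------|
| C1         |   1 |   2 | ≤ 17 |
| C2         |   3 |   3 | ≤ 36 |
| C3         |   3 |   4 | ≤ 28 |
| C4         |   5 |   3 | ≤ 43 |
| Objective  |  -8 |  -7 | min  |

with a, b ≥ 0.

Feasible with a bounded optimal solution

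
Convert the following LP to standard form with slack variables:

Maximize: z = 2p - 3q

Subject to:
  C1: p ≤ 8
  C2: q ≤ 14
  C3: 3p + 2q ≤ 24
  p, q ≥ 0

max z = 2p - 3q

s.t.
  p + s1 = 8
  q + s2 = 14
  3p + 2q + s3 = 24
  p, q, s1, s2, s3 ≥ 0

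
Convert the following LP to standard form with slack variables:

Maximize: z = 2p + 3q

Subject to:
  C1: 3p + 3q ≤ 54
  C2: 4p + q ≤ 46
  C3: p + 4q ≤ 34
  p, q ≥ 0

max z = 2p + 3q

s.t.
  3p + 3q + s1 = 54
  4p + q + s2 = 46
  p + 4q + s3 = 34
  p, q, s1, s2, s3 ≥ 0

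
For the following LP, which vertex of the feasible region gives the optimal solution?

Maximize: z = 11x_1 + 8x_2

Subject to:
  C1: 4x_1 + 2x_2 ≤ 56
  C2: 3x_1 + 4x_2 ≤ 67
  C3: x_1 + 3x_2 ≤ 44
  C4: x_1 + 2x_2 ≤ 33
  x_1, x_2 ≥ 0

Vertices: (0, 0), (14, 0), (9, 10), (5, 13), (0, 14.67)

Evaluate the objective at each vertex of the feasible region:
  z(0, 0) = 0
  z(14, 0) = 154
  z(9, 10) = 179  ←
  z(5, 13) = 159
  z(0, 14.67) = 117.3
The maximum is at x_1 = 9, x_2 = 10.

(9, 10)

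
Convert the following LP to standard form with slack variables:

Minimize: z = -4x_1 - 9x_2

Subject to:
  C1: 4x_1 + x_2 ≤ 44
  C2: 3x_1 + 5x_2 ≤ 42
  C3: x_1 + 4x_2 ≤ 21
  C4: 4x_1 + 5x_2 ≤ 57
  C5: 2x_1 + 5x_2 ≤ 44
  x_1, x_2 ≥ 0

min z = -4x_1 - 9x_2

s.t.
  4x_1 + x_2 + s1 = 44
  3x_1 + 5x_2 + s2 = 42
  x_1 + 4x_2 + s3 = 21
  4x_1 + 5x_2 + s4 = 57
  2x_1 + 5x_2 + s5 = 44
  x_1, x_2, s1, s2, s3, s4, s5 ≥ 0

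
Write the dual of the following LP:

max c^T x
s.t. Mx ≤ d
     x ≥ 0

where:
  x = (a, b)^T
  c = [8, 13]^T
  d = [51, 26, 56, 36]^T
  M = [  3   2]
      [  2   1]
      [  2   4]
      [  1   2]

Primal max cᵀx s.t. Ax ≤ b, x ≥ 0  →  Dual min bᵀy s.t. Aᵀy ≥ c, y ≥ 0.

Minimize: z = 51y1 + 26y2 + 56y3 + 36y4

Subject to:
  3y1 + 2y2 + 2y3 + y4 ≥ 8
  2y1 + y2 + 4y3 + 2y4 ≥ 13
  y1, y2, y3, y4 ≥ 0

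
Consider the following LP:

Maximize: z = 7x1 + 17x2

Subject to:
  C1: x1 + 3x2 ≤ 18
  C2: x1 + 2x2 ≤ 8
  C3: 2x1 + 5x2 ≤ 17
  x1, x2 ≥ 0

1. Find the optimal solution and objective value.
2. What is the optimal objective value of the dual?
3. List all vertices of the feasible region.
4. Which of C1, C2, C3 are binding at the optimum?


1. x1 = 6, x2 = 1, z = 59
2. 59
3. (0, 0), (8, 0), (6, 1), (0, 3.4)
4. C2, C3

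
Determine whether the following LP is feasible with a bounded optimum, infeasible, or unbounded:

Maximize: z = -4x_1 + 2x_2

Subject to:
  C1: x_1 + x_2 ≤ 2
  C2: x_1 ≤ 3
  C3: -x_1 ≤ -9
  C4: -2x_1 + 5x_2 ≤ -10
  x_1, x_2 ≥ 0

Infeasible (no feasible solution exists)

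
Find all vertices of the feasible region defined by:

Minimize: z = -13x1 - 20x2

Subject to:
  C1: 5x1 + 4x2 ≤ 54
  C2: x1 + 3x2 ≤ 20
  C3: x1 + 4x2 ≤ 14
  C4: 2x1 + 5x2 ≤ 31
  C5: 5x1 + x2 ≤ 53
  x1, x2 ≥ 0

(0, 0), (10.6, 0), (10.53, 0.3333), (10, 1), (0, 3.5)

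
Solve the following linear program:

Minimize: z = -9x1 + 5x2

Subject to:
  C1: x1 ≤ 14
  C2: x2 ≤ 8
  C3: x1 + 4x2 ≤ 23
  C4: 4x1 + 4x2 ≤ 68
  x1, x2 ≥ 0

Evaluate the objective at each vertex of the feasible region:
  z(0, 0) = 0
  z(14, 0) = -126  ←
  z(14, 2.25) = -114.8
  z(0, 5.75) = 28.75
The minimum is at x1 = 14, x2 = 0.

x1 = 14, x2 = 0, z = -126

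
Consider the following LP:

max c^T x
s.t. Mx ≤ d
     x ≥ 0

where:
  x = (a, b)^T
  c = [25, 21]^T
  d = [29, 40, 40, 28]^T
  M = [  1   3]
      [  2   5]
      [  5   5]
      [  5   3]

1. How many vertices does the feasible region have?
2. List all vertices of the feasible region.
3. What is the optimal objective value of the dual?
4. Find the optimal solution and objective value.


1. 4
2. (0, 0), (5.6, 0), (2, 6), (0, 8)
3. 176
4. a = 2, b = 6, z = 176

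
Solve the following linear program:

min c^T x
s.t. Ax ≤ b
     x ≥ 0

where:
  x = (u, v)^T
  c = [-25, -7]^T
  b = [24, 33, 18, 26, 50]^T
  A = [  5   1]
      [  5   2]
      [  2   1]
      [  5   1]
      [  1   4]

Evaluate the objective at each vertex of the feasible region:
  z(0, 0) = 0
  z(4.8, 0) = -120
  z(3, 9) = -138  ←
  z(1.778, 12.06) = -128.8
  z(0, 12.5) = -87.5
The minimum is at u = 3, v = 9.

u = 3, v = 9, z = -138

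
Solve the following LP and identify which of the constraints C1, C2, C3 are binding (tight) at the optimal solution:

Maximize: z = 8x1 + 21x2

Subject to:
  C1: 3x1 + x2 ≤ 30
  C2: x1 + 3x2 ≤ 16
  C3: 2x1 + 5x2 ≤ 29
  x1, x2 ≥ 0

At x1 = 7, x2 = 3, compute slack b - a·x for each constraint:
  C1: 30 − 24 = 6  (slack)
  C2: 16 − 16 = 0  (binding)
  C3: 29 − 29 = 0  (binding)

Optimal: x1 = 7, x2 = 3
Binding: C2, C3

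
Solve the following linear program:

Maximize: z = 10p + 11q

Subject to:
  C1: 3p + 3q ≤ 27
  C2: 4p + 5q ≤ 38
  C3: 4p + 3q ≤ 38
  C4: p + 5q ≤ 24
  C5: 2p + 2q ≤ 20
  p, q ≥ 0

Evaluate the objective at each vertex of the feasible region:
  z(0, 0) = 0
  z(9, 0) = 90
  z(7, 2) = 92  ←
  z(4.667, 3.867) = 89.2
  z(0, 4.8) = 52.8
The maximum is at p = 7, q = 2.

p = 7, q = 2, z = 92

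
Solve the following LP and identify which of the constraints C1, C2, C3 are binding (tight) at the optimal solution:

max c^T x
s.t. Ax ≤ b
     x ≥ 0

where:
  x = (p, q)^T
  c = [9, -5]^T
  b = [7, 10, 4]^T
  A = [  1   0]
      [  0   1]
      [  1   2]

At p = 4, q = 0, compute slack b - a·x for each constraint:
  C1: 7 − 4 = 3  (slack)
  C2: 10 − 0 = 10  (slack)
  C3: 4 − 4 = 0  (binding)

Optimal: p = 4, q = 0
Binding: C3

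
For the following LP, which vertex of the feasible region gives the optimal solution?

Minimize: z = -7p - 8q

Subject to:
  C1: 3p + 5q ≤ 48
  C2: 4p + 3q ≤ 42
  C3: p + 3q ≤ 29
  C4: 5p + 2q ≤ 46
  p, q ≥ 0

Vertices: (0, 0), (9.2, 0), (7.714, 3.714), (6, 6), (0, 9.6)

Evaluate the objective at each vertex of the feasible region:
  z(0, 0) = 0
  z(9.2, 0) = -64.4
  z(7.714, 3.714) = -83.71
  z(6, 6) = -90  ←
  z(0, 9.6) = -76.8
The minimum is at p = 6, q = 6.

(6, 6)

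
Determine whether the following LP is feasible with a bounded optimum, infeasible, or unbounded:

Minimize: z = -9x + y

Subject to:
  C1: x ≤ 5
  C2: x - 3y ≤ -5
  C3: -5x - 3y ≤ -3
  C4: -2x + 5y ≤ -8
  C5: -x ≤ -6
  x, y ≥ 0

Infeasible (no feasible solution exists)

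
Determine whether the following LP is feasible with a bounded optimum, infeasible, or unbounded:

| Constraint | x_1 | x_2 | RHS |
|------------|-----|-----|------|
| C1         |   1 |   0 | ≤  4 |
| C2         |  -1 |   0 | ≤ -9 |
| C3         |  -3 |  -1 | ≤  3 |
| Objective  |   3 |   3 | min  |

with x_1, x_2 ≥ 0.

Infeasible (no feasible solution exists)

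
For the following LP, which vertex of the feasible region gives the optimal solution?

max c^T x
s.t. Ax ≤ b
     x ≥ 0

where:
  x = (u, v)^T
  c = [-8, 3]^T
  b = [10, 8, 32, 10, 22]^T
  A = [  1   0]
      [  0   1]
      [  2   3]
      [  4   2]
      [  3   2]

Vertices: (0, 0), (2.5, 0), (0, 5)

Evaluate the objective at each vertex of the feasible region:
  z(0, 0) = 0
  z(2.5, 0) = -20
  z(0, 5) = 15  ←
The maximum is at u = 0, v = 5.

(0, 5)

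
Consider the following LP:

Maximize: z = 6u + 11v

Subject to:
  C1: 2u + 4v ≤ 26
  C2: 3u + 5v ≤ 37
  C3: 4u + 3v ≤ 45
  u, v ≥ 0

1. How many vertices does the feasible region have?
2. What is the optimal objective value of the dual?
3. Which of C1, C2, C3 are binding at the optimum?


1. 5
2. 76
3. C1, C2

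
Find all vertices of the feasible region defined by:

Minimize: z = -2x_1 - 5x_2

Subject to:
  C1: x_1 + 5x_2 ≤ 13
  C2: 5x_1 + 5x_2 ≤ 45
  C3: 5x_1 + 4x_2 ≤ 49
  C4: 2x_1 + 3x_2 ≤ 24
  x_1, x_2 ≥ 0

(0, 0), (9, 0), (8, 1), (0, 2.6)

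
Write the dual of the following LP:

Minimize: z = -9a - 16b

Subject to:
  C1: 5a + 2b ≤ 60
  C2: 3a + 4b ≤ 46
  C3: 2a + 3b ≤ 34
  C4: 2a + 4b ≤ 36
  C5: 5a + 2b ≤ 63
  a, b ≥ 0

Primal min cᵀx s.t. Ax ≤ b, x ≥ 0  →  Dual max −bᵀy s.t. Aᵀy ≥ −c, y ≥ 0.

Maximize: z = -60y1 - 46y2 - 34y3 - 36y4 - 63y5

Subject to:
  5y1 + 3y2 + 2y3 + 2y4 + 5y5 ≥ 9
  2y1 + 4y2 + 3y3 + 4y4 + 2y5 ≥ 16
  y1, y2, y3, y4, y5 ≥ 0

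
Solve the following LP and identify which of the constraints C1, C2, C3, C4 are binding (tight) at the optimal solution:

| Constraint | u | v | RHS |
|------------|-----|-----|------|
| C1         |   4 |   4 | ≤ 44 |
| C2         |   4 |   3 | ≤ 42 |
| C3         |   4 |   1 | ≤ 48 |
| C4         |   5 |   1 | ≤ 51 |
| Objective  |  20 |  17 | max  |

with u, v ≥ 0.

At u = 9, v = 2, compute slack b - a·x for each constraint:
  C1: 44 − 44 = 0  (binding)
  C2: 42 − 42 = 0  (binding)
  C3: 48 − 38 = 10  (slack)
  C4: 51 − 47 = 4  (slack)

Optimal: u = 9, v = 2
Binding: C1, C2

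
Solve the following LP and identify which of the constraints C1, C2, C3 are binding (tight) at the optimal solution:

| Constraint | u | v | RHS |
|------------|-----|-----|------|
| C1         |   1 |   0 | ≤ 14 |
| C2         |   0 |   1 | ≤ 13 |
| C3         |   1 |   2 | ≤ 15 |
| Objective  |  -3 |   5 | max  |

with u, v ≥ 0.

At u = 0, v = 7.5, compute slack b - a·x for each constraint:
  C1: 14 − 0 = 14  (slack)
  C2: 13 − 7.5 = 5.5  (slack)
  C3: 15 − 15 = 0  (binding)

Optimal: u = 0, v = 7.5
Binding: C3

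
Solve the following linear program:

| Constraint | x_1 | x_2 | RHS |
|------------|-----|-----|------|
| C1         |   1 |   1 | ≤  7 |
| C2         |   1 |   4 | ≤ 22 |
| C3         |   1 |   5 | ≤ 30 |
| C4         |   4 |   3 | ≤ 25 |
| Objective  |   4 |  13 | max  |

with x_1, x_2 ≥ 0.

Evaluate the objective at each vertex of the feasible region:
  z(0, 0) = 0
  z(6.25, 0) = 25
  z(4, 3) = 55
  z(2, 5) = 73  ←
  z(0, 5.5) = 71.5
The maximum is at x_1 = 2, x_2 = 5.

x_1 = 2, x_2 = 5, z = 73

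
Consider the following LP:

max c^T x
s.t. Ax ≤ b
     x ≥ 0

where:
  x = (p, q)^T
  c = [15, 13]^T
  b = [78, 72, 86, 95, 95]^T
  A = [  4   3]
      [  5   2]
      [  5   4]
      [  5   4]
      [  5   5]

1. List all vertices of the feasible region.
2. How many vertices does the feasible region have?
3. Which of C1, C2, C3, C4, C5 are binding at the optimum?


1. (0, 0), (14.4, 0), (11.6, 7), (10, 9), (0, 19)
2. 5
3. C3, C5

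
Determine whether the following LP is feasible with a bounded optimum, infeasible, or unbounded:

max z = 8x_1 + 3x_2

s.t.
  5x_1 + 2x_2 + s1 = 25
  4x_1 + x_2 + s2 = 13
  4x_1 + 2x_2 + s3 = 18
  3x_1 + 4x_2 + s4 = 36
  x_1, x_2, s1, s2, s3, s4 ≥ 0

Feasible with a bounded optimal solution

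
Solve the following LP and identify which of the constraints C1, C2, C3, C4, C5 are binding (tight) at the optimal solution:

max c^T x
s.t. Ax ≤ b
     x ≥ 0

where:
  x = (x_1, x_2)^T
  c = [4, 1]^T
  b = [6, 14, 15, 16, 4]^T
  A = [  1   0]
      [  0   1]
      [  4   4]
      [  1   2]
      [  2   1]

At x_1 = 2, x_2 = 0, compute slack b - a·x for each constraint:
  C1: 6 − 2 = 4  (slack)
  C2: 14 − 0 = 14  (slack)
  C3: 15 − 8 = 7  (slack)
  C4: 16 − 2 = 14  (slack)
  C5: 4 − 4 = 0  (binding)

Optimal: x_1 = 2, x_2 = 0
Binding: C5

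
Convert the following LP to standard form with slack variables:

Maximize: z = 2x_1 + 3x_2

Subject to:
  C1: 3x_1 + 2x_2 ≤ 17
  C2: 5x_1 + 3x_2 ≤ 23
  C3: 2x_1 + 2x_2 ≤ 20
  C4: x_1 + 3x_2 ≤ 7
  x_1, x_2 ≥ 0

max z = 2x_1 + 3x_2

s.t.
  3x_1 + 2x_2 + s1 = 17
  5x_1 + 3x_2 + s2 = 23
  2x_1 + 2x_2 + s3 = 20
  x_1 + 3x_2 + s4 = 7
  x_1, x_2, s1, s2, s3, s4 ≥ 0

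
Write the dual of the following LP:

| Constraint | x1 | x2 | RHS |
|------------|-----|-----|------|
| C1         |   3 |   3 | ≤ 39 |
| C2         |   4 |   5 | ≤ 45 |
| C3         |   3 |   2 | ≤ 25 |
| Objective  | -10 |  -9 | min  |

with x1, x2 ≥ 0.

Primal min cᵀx s.t. Ax ≤ b, x ≥ 0  →  Dual max −bᵀy s.t. Aᵀy ≥ −c, y ≥ 0.

Maximize: z = -39y1 - 45y2 - 25y3

Subject to:
  3y1 + 4y2 + 3y3 ≥ 10
  3y1 + 5y2 + 2y3 ≥ 9
  y1, y2, y3 ≥ 0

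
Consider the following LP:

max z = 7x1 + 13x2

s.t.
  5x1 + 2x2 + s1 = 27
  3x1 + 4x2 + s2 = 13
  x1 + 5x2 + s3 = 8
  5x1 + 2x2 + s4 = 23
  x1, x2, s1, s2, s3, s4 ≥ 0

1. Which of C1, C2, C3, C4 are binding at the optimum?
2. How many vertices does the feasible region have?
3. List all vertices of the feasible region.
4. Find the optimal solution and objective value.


1. C2, C3
2. 4
3. (0, 0), (4.333, 0), (3, 1), (0, 1.6)
4. x1 = 3, x2 = 1, z = 34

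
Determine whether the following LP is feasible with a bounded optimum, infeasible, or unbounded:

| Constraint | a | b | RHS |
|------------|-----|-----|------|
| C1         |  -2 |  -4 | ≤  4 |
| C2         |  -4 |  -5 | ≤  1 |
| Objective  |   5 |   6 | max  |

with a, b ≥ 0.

Unbounded (objective can increase without bound)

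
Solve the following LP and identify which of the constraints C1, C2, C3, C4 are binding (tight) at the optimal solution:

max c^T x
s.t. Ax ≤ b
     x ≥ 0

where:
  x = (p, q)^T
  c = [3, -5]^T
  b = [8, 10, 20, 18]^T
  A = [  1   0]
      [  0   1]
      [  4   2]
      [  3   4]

At p = 5, q = 0, compute slack b - a·x for each constraint:
  C1: 8 − 5 = 3  (slack)
  C2: 10 − 0 = 10  (slack)
  C3: 20 − 20 = 0  (binding)
  C4: 18 − 15 = 3  (slack)

Optimal: p = 5, q = 0
Binding: C3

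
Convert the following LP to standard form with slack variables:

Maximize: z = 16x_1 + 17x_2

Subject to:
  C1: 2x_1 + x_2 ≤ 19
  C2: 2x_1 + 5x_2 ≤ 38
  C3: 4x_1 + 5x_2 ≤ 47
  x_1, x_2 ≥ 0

max z = 16x_1 + 17x_2

s.t.
  2x_1 + x_2 + s1 = 19
  2x_1 + 5x_2 + s2 = 38
  4x_1 + 5x_2 + s3 = 47
  x_1, x_2, s1, s2, s3 ≥ 0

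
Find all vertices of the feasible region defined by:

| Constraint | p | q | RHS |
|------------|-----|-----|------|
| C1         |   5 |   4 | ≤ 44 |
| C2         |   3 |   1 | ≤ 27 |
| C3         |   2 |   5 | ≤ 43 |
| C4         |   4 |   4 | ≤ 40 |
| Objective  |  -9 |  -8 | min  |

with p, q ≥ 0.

(0, 0), (8.8, 0), (4, 6), (2.333, 7.667), (0, 8.6)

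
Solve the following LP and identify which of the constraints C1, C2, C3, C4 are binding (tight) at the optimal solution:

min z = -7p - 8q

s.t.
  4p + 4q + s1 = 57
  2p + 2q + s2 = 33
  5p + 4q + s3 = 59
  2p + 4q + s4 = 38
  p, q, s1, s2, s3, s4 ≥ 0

At p = 7, q = 6, compute slack b - a·x for each constraint:
  C1: 57 − 52 = 5  (slack)
  C2: 33 − 26 = 7  (slack)
  C3: 59 − 59 = 0  (binding)
  C4: 38 − 38 = 0  (binding)

Optimal: p = 7, q = 6
Binding: C3, C4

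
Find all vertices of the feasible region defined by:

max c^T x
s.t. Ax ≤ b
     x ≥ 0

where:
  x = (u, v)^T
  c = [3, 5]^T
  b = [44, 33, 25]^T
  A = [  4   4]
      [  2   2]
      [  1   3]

(0, 0), (11, 0), (4, 7), (0, 8.333)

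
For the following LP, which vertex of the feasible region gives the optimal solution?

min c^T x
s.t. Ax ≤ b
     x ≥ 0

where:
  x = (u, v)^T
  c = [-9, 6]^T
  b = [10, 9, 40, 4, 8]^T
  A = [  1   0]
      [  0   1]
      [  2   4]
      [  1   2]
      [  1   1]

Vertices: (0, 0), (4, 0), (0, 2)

Evaluate the objective at each vertex of the feasible region:
  z(0, 0) = 0
  z(4, 0) = -36  ←
  z(0, 2) = 12
The minimum is at u = 4, v = 0.

(4, 0)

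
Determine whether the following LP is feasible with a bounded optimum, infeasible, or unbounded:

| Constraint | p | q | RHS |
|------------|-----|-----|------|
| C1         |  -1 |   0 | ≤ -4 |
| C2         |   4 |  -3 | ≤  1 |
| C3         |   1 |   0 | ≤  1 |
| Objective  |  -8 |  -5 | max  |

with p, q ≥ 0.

Infeasible (no feasible solution exists)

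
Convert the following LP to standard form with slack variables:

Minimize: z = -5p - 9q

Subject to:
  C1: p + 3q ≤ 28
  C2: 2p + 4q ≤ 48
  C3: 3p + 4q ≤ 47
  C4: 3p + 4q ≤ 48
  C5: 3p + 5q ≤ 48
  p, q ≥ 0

min z = -5p - 9q

s.t.
  p + 3q + s1 = 28
  2p + 4q + s2 = 48
  3p + 4q + s3 = 47
  3p + 4q + s4 = 48
  3p + 5q + s5 = 48
  p, q, s1, s2, s3, s4, s5 ≥ 0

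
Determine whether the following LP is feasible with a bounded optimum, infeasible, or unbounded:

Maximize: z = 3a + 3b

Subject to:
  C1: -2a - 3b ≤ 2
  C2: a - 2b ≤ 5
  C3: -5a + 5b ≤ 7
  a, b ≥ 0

Unbounded (objective can increase without bound)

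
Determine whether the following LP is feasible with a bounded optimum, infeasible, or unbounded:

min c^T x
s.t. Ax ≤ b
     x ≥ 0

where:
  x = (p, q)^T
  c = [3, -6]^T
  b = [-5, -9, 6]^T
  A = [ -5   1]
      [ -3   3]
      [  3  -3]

Infeasible (no feasible solution exists)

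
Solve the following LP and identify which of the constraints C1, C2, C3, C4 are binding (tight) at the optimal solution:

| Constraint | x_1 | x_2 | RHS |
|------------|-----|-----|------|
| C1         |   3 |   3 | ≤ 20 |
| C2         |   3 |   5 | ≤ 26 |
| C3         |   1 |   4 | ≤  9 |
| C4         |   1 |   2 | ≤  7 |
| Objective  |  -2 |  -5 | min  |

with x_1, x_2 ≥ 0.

At x_1 = 5, x_2 = 1, compute slack b - a·x for each constraint:
  C1: 20 − 18 = 2  (slack)
  C2: 26 − 20 = 6  (slack)
  C3: 9 − 9 = 0  (binding)
  C4: 7 − 7 = 0  (binding)

Optimal: x_1 = 5, x_2 = 1
Binding: C3, C4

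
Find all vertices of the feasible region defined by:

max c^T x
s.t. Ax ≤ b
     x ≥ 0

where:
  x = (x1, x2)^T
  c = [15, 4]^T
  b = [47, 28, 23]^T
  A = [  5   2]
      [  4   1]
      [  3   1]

(0, 0), (7, 0), (5, 8), (0, 23)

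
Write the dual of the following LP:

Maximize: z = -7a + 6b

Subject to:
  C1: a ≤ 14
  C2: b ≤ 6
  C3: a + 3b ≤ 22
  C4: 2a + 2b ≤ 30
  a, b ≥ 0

Primal max cᵀx s.t. Ax ≤ b, x ≥ 0  →  Dual min bᵀy s.t. Aᵀy ≥ c, y ≥ 0.

Minimize: z = 14y1 + 6y2 + 22y3 + 30y4

Subject to:
  y1 + y3 + 2y4 ≥ -7
  y2 + 3y3 + 2y4 ≥ 6
  y1, y2, y3, y4 ≥ 0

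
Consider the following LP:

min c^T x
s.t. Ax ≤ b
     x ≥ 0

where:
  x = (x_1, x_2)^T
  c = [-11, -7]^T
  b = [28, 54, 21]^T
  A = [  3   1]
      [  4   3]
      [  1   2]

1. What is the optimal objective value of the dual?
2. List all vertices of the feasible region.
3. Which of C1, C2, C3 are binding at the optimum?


1. -126
2. (0, 0), (9.333, 0), (7, 7), (0, 10.5)
3. C1, C3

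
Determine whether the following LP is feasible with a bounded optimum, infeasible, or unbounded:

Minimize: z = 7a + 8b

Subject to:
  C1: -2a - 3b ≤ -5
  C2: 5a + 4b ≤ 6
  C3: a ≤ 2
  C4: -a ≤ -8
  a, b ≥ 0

Infeasible (no feasible solution exists)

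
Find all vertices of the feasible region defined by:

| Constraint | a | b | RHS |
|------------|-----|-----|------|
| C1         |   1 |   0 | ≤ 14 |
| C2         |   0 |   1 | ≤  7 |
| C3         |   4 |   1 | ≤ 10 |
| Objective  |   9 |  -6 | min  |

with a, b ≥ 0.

(0, 0), (2.5, 0), (0.75, 7), (0, 7)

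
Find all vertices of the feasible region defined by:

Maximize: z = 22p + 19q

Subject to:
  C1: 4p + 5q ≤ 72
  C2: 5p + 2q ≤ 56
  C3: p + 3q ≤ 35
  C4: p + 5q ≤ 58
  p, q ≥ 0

(0, 0), (11.2, 0), (8, 8), (5.857, 9.714), (0.5, 11.5), (0, 11.6)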